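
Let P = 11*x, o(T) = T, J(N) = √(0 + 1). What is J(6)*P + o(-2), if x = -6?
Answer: -68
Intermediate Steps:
J(N) = 1 (J(N) = √1 = 1)
P = -66 (P = 11*(-6) = -66)
J(6)*P + o(-2) = 1*(-66) - 2 = -66 - 2 = -68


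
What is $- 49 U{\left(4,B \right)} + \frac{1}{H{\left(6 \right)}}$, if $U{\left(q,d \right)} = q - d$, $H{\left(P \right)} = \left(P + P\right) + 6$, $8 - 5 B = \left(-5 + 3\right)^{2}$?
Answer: $- \frac{14107}{90} \approx -156.74$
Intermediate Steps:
$B = \frac{4}{5}$ ($B = \frac{8}{5} - \frac{\left(-5 + 3\right)^{2}}{5} = \frac{8}{5} - \frac{\left(-2\right)^{2}}{5} = \frac{8}{5} - \frac{4}{5} = \frac{4}{5} \approx 0.8$)
$H{\left(P \right)} = 6 + 2 P$ ($H{\left(P \right)} = 2 P + 6 = 6 + 2 P$)
$- 49 U{\left(4,B \right)} + \frac{1}{H{\left(6 \right)}} = - 49 \left(4 - \frac{4}{5}\right) + \frac{1}{6 + 2 \cdot 6} = - 49 \left(4 - \frac{4}{5}\right) + \frac{1}{6 + 12} = \left(-49\right) \frac{16}{5} + \frac{1}{18} = - \frac{784}{5} + \frac{1}{18} = - \frac{14107}{90}$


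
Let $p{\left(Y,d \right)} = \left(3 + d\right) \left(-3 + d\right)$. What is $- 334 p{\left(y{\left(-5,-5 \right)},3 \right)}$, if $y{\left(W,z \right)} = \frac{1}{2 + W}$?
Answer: $0$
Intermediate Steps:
$p{\left(Y,d \right)} = \left(-3 + d\right) \left(3 + d\right)$
$- 334 p{\left(y{\left(-5,-5 \right)},3 \right)} = - 334 \left(-9 + 3^{2}\right) = - 334 \left(-9 + 9\right) = \left(-334\right) 0 = 0$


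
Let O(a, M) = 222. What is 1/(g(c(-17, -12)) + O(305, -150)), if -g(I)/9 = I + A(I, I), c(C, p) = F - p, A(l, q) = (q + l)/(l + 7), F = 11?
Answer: ⅚ ≈ 0.83333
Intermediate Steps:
A(l, q) = (l + q)/(7 + l)
c(C, p) = 11 - p
g(I) = -9*I - 18*I/(7 + I) (g(I) = -9*(I + (I + I)/(7 + I)) = -9*(I + (2*I)/(7 + I)) = -9*(I + 2*I/(7 + I)) = -9*I - 18*I/(7 + I))
1/(g(c(-17, -12)) + O(305, -150)) = 1/(9*(11 - 1*(-12))*(-9 - (11 - 1*(-12)))/(7 + (11 - 1*(-12))) + 222) = 1/(9*(11 + 12)*(-9 - (11 + 12))/(7 + (11 + 12)) + 222) = 1/(9*23*(-9 - 1*23)/(7 + 23) + 222) = 1/(9*23*(-9 - 23)/30 + 222) = 1/(9*23*(1/30)*(-32) + 222) = 1/(-1104/5 + 222) = 1/(6/5) = ⅚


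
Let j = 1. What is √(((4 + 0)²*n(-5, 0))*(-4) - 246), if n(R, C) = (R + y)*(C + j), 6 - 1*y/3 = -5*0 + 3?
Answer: I*√502 ≈ 22.405*I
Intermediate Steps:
y = 9 (y = 18 - 3*(-5*0 + 3) = 18 - 3*(0 + 3) = 18 - 3*3 = 18 - 9 = 9)
n(R, C) = (1 + C)*(9 + R) (n(R, C) = (R + 9)*(C + 1) = (9 + R)*(1 + C) = (1 + C)*(9 + R))
√(((4 + 0)²*n(-5, 0))*(-4) - 246) = √(((4 + 0)²*(9 - 5 + 9*0 + 0*(-5)))*(-4) - 246) = √((4²*(9 - 5 + 0 + 0))*(-4) - 246) = √((16*4)*(-4) - 246) = √(64*(-4) - 246) = √(-256 - 246) = √(-502) = I*√502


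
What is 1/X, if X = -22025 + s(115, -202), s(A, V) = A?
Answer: -1/21910 ≈ -4.5641e-5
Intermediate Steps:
X = -21910 (X = -22025 + 115 = -21910)
1/X = 1/(-21910) = -1/21910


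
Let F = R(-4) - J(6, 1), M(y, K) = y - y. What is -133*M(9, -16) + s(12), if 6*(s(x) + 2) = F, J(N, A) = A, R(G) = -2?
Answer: -5/2 ≈ -2.5000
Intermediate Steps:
M(y, K) = 0
F = -3 (F = -2 - 1*1 = -2 - 1 = -3)
s(x) = -5/2 (s(x) = -2 + (1/6)*(-3) = -2 - 1/2 = -5/2)
-133*M(9, -16) + s(12) = -133*0 - 5/2 = 0 - 5/2 = -5/2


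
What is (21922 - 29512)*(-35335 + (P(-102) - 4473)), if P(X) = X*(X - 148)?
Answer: 108597720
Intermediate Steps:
P(X) = X*(-148 + X)
(21922 - 29512)*(-35335 + (P(-102) - 4473)) = (21922 - 29512)*(-35335 + (-102*(-148 - 102) - 4473)) = -7590*(-35335 + (-102*(-250) - 4473)) = -7590*(-35335 + (25500 - 4473)) = -7590*(-35335 + 21027) = -7590*(-14308) = 108597720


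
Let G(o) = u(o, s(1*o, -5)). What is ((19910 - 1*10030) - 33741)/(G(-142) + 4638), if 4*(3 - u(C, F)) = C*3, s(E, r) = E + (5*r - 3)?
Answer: -47722/9495 ≈ -5.0260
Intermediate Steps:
s(E, r) = -3 + E + 5*r (s(E, r) = E + (-3 + 5*r) = -3 + E + 5*r)
u(C, F) = 3 - 3*C/4 (u(C, F) = 3 - C*3/4 = 3 - 3*C/4)
G(o) = 3 - 3*o/4
((19910 - 1*10030) - 33741)/(G(-142) + 4638) = ((19910 - 1*10030) - 33741)/((3 - 3/4*(-142)) + 4638) = ((19910 - 10030) - 33741)/((3 + 213/2) + 4638) = (9880 - 33741)/(219/2 + 4638) = -23861/9495/2 = -23861*2/9495 = -47722/9495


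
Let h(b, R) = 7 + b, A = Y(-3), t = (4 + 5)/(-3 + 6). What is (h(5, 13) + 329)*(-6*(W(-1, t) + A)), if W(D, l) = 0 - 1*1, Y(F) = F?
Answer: 8184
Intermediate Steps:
t = 3 (t = 9/3 = 9*(⅓) = 3)
W(D, l) = -1 (W(D, l) = 0 - 1 = -1)
A = -3
(h(5, 13) + 329)*(-6*(W(-1, t) + A)) = ((7 + 5) + 329)*(-6*(-1 - 3)) = (12 + 329)*(-6*(-4)) = 341*24 = 8184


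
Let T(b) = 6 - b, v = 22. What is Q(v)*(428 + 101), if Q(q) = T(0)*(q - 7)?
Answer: 47610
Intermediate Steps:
Q(q) = -42 + 6*q (Q(q) = (6 - 1*0)*(q - 7) = (6 + 0)*(-7 + q) = 6*(-7 + q) = -42 + 6*q)
Q(v)*(428 + 101) = (-42 + 6*22)*(428 + 101) = (-42 + 132)*529 = 90*529 = 47610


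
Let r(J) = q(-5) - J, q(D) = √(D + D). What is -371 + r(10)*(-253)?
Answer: 2159 - 253*I*√10 ≈ 2159.0 - 800.06*I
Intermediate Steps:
q(D) = √2*√D (q(D) = √(2*D) = √2*√D)
r(J) = -J + I*√10 (r(J) = √2*√(-5) - J = √2*(I*√5) - J = I*√10 - J = -J + I*√10)
-371 + r(10)*(-253) = -371 + (-1*10 + I*√10)*(-253) = -371 + (-10 + I*√10)*(-253) = -371 + (2530 - 253*I*√10) = 2159 - 253*I*√10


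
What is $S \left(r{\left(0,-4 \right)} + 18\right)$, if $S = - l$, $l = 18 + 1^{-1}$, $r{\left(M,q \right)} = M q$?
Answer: $-342$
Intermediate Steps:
$l = 19$ ($l = 18 + 1 = 19$)
$S = -19$ ($S = \left(-1\right) 19 = -19$)
$S \left(r{\left(0,-4 \right)} + 18\right) = - 19 \left(0 \left(-4\right) + 18\right) = - 19 \left(0 + 18\right) = \left(-19\right) 18 = -342$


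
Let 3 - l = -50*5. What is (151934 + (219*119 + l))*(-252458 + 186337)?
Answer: -11785936008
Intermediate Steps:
l = 253 (l = 3 - (-50)*5 = 3 - 1*(-250) = 3 + 250 = 253)
(151934 + (219*119 + l))*(-252458 + 186337) = (151934 + (219*119 + 253))*(-252458 + 186337) = (151934 + (26061 + 253))*(-66121) = (151934 + 26314)*(-66121) = 178248*(-66121) = -11785936008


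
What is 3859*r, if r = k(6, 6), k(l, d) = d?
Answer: 23154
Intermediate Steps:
r = 6
3859*r = 3859*6 = 23154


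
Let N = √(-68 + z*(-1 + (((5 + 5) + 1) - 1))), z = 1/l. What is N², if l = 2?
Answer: -127/2 ≈ -63.500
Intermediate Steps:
z = ½ (z = 1/2 = ½ ≈ 0.50000)
N = I*√254/2 (N = √(-68 + (-1 + (((5 + 5) + 1) - 1))/2) = √(-68 + (-1 + ((10 + 1) - 1))/2) = √(-68 + (-1 + (11 - 1))/2) = √(-68 + (-1 + 10)/2) = √(-68 + (½)*9) = √(-68 + 9/2) = √(-127/2) = I*√254/2 ≈ 7.9687*I)
N² = (I*√254/2)² = -127/2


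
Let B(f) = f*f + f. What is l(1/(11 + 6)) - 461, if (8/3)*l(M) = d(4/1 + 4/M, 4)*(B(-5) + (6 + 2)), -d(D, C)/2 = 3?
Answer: -524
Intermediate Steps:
d(D, C) = -6 (d(D, C) = -2*3 = -6)
B(f) = f + f**2 (B(f) = f**2 + f = f + f**2)
l(M) = -63 (l(M) = 3*(-6*(-5*(1 - 5) + (6 + 2)))/8 = 3*(-6*(-5*(-4) + 8))/8 = 3*(-6*(20 + 8))/8 = 3*(-6*28)/8 = (3/8)*(-168) = -63)
l(1/(11 + 6)) - 461 = -63 - 461 = -524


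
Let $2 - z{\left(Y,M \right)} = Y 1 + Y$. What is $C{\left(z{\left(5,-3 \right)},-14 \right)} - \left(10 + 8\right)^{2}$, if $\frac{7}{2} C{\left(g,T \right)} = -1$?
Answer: $- \frac{2270}{7} \approx -324.29$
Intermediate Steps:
$z{\left(Y,M \right)} = 2 - 2 Y$ ($z{\left(Y,M \right)} = 2 - \left(Y 1 + Y\right) = 2 - \left(Y + Y\right) = 2 - 2 Y$)
$C{\left(g,T \right)} = - \frac{2}{7}$ ($C{\left(g,T \right)} = \frac{2}{7} \left(-1\right) = - \frac{2}{7}$)
$C{\left(z{\left(5,-3 \right)},-14 \right)} - \left(10 + 8\right)^{2} = - \frac{2}{7} - \left(10 + 8\right)^{2} = - \frac{2}{7} - 18^{2} = - \frac{2}{7} - 324 = - \frac{2270}{7}$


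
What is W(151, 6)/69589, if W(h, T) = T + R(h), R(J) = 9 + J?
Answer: 166/69589 ≈ 0.0023854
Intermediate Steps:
W(h, T) = 9 + T + h (W(h, T) = T + (9 + h) = 9 + T + h)
W(151, 6)/69589 = (9 + 6 + 151)/69589 = 166*(1/69589) = 166/69589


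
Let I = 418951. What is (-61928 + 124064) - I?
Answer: -356815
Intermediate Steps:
(-61928 + 124064) - I = (-61928 + 124064) - 1*418951 = 62136 - 418951 = -356815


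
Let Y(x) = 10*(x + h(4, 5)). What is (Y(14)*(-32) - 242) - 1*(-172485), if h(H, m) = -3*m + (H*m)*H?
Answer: 146963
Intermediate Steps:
h(H, m) = -3*m + m*H²
Y(x) = 650 + 10*x (Y(x) = 10*(x + 5*(-3 + 4²)) = 10*(x + 5*(-3 + 16)) = 10*(x + 5*13) = 10*(x + 65) = 10*(65 + x) = 650 + 10*x)
(Y(14)*(-32) - 242) - 1*(-172485) = ((650 + 10*14)*(-32) - 242) - 1*(-172485) = ((650 + 140)*(-32) - 242) + 172485 = (790*(-32) - 242) + 172485 = (-25280 - 242) + 172485 = -25522 + 172485 = 146963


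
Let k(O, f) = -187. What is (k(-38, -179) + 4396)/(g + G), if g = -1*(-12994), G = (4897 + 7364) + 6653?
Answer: 1403/10636 ≈ 0.13191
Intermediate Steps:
G = 18914 (G = 12261 + 6653 = 18914)
g = 12994
(k(-38, -179) + 4396)/(g + G) = (-187 + 4396)/(12994 + 18914) = 4209/31908 = 4209*(1/31908) = 1403/10636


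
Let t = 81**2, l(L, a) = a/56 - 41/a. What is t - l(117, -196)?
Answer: 1286601/196 ≈ 6564.3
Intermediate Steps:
l(L, a) = -41/a + a/56 (l(L, a) = a*(1/56) - 41/a = a/56 - 41/a = -41/a + a/56)
t = 6561
t - l(117, -196) = 6561 - (-41/(-196) + (1/56)*(-196)) = 6561 - (-41*(-1/196) - 7/2) = 6561 - (41/196 - 7/2) = 6561 - 1*(-645/196) = 6561 + 645/196 = 1286601/196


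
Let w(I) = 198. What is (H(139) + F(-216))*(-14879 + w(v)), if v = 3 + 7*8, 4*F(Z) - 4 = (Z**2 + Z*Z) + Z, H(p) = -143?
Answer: -339600892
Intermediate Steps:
F(Z) = 1 + Z**2/2 + Z/4 (F(Z) = 1 + ((Z**2 + Z*Z) + Z)/4 = 1 + ((Z**2 + Z**2) + Z)/4 = 1 + (2*Z**2 + Z)/4 = 1 + (Z + 2*Z**2)/4 = 1 + (Z**2/2 + Z/4) = 1 + Z**2/2 + Z/4)
v = 59 (v = 3 + 56 = 59)
(H(139) + F(-216))*(-14879 + w(v)) = (-143 + (1 + (1/2)*(-216)**2 + (1/4)*(-216)))*(-14879 + 198) = (-143 + (1 + (1/2)*46656 - 54))*(-14681) = (-143 + (1 + 23328 - 54))*(-14681) = (-143 + 23275)*(-14681) = 23132*(-14681) = -339600892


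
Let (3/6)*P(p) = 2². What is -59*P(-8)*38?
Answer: -17936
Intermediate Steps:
P(p) = 8 (P(p) = 2*2² = 2*4 = 8)
-59*P(-8)*38 = -59*8*38 = -472*38 = -17936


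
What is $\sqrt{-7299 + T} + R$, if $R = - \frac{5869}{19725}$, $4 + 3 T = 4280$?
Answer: $- \frac{5869}{19725} + \frac{i \sqrt{52863}}{3} \approx -0.29754 + 76.64 i$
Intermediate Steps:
$T = \frac{4276}{3}$ ($T = - \frac{4}{3} + \frac{1}{3} \cdot 4280 = - \frac{4}{3} + \frac{4280}{3} = \frac{4276}{3} \approx 1425.3$)
$R = - \frac{5869}{19725}$ ($R = \left(-5869\right) \frac{1}{19725} = - \frac{5869}{19725} \approx -0.29754$)
$\sqrt{-7299 + T} + R = \sqrt{-7299 + \frac{4276}{3}} - \frac{5869}{19725} = \sqrt{- \frac{17621}{3}} - \frac{5869}{19725} = \frac{i \sqrt{52863}}{3} - \frac{5869}{19725} = - \frac{5869}{19725} + \frac{i \sqrt{52863}}{3}$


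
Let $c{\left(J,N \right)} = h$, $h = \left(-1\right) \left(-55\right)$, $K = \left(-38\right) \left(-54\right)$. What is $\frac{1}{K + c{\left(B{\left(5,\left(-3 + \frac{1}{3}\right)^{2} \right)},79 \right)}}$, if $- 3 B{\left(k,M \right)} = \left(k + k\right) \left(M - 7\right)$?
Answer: $\frac{1}{2107} \approx 0.00047461$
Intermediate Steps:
$K = 2052$
$B{\left(k,M \right)} = - \frac{2 k \left(-7 + M\right)}{3}$ ($B{\left(k,M \right)} = - \frac{\left(k + k\right) \left(M - 7\right)}{3} = - \frac{2 k \left(-7 + M\right)}{3}$)
$h = 55$
$c{\left(J,N \right)} = 55$
$\frac{1}{K + c{\left(B{\left(5,\left(-3 + \frac{1}{3}\right)^{2} \right)},79 \right)}} = \frac{1}{2052 + 55} = \frac{1}{2107}$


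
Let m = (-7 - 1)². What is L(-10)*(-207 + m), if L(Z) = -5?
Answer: 715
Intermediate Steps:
m = 64 (m = (-8)² = 64)
L(-10)*(-207 + m) = -5*(-207 + 64) = -5*(-143) = 715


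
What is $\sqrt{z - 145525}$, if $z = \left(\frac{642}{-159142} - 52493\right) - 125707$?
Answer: $\frac{2 i \sqrt{512419780053754}}{79571} \approx 568.97 i$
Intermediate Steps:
$z = - \frac{14179552521}{79571}$ ($z = \left(642 \left(- \frac{1}{159142}\right) - 52493\right) - 125707 = \left(- \frac{321}{79571} - 52493\right) - 125707 = - \frac{4176920824}{79571} - 125707 = - \frac{14179552521}{79571} \approx -1.782 \cdot 10^{5}$)
$\sqrt{z - 145525} = \sqrt{- \frac{14179552521}{79571} - 145525} = \sqrt{- \frac{25759122296}{79571}} = \frac{2 i \sqrt{512419780053754}}{79571}$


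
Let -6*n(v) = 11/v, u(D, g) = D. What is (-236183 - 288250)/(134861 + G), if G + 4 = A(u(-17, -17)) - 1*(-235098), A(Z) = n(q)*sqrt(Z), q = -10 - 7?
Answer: -16962595090740/11966060234203 + 4944654*I*sqrt(17)/11966060234203 ≈ -1.4176 + 1.7038e-6*I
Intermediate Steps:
q = -17
n(v) = -11/(6*v)
A(Z) = 11*sqrt(Z)/102 (A(Z) = (-11/6/(-17))*sqrt(Z) = (-11/6*(-1/17))*sqrt(Z) = 11*sqrt(Z)/102)
G = 235094 + 11*I*sqrt(17)/102 (G = -4 + (11*sqrt(-17)/102 - 1*(-235098)) = -4 + (11*(I*sqrt(17))/102 + 235098) = -4 + (11*I*sqrt(17)/102 + 235098) = -4 + (235098 + 11*I*sqrt(17)/102) = 235094 + 11*I*sqrt(17)/102 ≈ 2.3509e+5 + 0.44465*I)
(-236183 - 288250)/(134861 + G) = (-236183 - 288250)/(134861 + (235094 + 11*I*sqrt(17)/102)) = -524433/(369955 + 11*I*sqrt(17)/102)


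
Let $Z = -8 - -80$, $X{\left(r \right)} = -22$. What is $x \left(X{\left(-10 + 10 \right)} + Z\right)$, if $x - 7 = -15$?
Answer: $-400$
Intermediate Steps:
$Z = 72$ ($Z = -8 + 80 = 72$)
$x = -8$ ($x = 7 - 15 = -8$)
$x \left(X{\left(-10 + 10 \right)} + Z\right) = - 8 \left(-22 + 72\right) = \left(-8\right) 50 = -400$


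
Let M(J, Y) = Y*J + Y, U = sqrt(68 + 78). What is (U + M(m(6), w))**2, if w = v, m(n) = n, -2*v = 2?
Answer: (7 - sqrt(146))**2 ≈ 25.837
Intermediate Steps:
v = -1 (v = -1/2*2 = -1)
U = sqrt(146) ≈ 12.083
w = -1
M(J, Y) = Y + J*Y (M(J, Y) = J*Y + Y = Y + J*Y)
(U + M(m(6), w))**2 = (sqrt(146) - (1 + 6))**2 = (sqrt(146) - 1*7)**2 = (sqrt(146) - 7)**2 = (-7 + sqrt(146))**2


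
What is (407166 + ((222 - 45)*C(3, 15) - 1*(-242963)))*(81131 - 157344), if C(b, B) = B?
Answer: -49750626992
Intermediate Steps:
(407166 + ((222 - 45)*C(3, 15) - 1*(-242963)))*(81131 - 157344) = (407166 + ((222 - 45)*15 - 1*(-242963)))*(81131 - 157344) = (407166 + (177*15 + 242963))*(-76213) = (407166 + (2655 + 242963))*(-76213) = (407166 + 245618)*(-76213) = 652784*(-76213) = -49750626992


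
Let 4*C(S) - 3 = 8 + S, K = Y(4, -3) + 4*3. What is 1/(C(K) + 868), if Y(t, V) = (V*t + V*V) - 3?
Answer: 4/3489 ≈ 0.0011465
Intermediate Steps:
Y(t, V) = -3 + V² + V*t (Y(t, V) = (V*t + V²) - 3 = (V² + V*t) - 3 = -3 + V² + V*t)
K = 6 (K = (-3 + (-3)² - 3*4) + 4*3 = (-3 + 9 - 12) + 12 = -6 + 12 = 6)
C(S) = 11/4 + S/4 (C(S) = ¾ + (8 + S)/4 = ¾ + (2 + S/4) = 11/4 + S/4)
1/(C(K) + 868) = 1/((11/4 + (¼)*6) + 868) = 1/((11/4 + 3/2) + 868) = 1/(17/4 + 868) = 1/(3489/4) = 4/3489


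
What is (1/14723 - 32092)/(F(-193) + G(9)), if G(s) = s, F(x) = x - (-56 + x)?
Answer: -94498103/191399 ≈ -493.72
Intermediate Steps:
F(x) = 56 (F(x) = x + (56 - x) = 56)
(1/14723 - 32092)/(F(-193) + G(9)) = (1/14723 - 32092)/(56 + 9) = (1/14723 - 32092)/65 = -472490515/14723*1/65 = -94498103/191399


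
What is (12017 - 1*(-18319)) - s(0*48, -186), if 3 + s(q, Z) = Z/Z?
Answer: 30338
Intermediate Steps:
s(q, Z) = -2 (s(q, Z) = -3 + Z/Z = -3 + 1 = -2)
(12017 - 1*(-18319)) - s(0*48, -186) = (12017 - 1*(-18319)) - 1*(-2) = (12017 + 18319) + 2 = 30336 + 2 = 30338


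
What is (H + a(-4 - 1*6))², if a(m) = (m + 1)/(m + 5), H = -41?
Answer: 38416/25 ≈ 1536.6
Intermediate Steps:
a(m) = (1 + m)/(5 + m)
(H + a(-4 - 1*6))² = (-41 + (1 + (-4 - 1*6))/(5 + (-4 - 1*6)))² = (-41 + (1 + (-4 - 6))/(5 + (-4 - 6)))² = (-41 + (1 - 10)/(5 - 10))² = (-41 - 9/(-5))² = (-41 - ⅕*(-9))² = (-41 + 9/5)² = (-196/5)² = 38416/25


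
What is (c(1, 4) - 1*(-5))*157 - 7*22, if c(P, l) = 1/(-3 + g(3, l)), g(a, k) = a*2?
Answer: 2050/3 ≈ 683.33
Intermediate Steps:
g(a, k) = 2*a
c(P, l) = ⅓ (c(P, l) = 1/(-3 + 2*3) = 1/(-3 + 6) = 1/3 = ⅓)
(c(1, 4) - 1*(-5))*157 - 7*22 = (⅓ - 1*(-5))*157 - 7*22 = (⅓ + 5)*157 - 154 = (16/3)*157 - 154 = 2512/3 - 154 = 2050/3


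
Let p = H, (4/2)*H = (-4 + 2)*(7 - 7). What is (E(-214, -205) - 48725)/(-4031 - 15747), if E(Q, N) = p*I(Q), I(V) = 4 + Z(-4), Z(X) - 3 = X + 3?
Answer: 48725/19778 ≈ 2.4636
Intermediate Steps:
Z(X) = 6 + X (Z(X) = 3 + (X + 3) = 3 + (3 + X) = 6 + X)
H = 0 (H = ((-4 + 2)*(7 - 7))/2 = (-2*0)/2 = (½)*0 = 0)
I(V) = 6 (I(V) = 4 + (6 - 4) = 4 + 2 = 6)
p = 0
E(Q, N) = 0 (E(Q, N) = 0*6 = 0)
(E(-214, -205) - 48725)/(-4031 - 15747) = (0 - 48725)/(-4031 - 15747) = -48725/(-19778) = -48725*(-1/19778) = 48725/19778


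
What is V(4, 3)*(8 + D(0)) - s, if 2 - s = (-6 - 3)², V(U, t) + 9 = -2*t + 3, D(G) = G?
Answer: -17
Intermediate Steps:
V(U, t) = -6 - 2*t (V(U, t) = -9 + (-2*t + 3) = -9 + (3 - 2*t) = -6 - 2*t)
s = -79 (s = 2 - (-6 - 3)² = 2 - 1*(-9)² = 2 - 1*81 = 2 - 81 = -79)
V(4, 3)*(8 + D(0)) - s = (-6 - 2*3)*(8 + 0) - 1*(-79) = (-6 - 6)*8 + 79 = -12*8 + 79 = -96 + 79 = -17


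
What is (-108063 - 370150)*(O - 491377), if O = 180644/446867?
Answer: 105006003469620795/446867 ≈ 2.3498e+11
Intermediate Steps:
O = 180644/446867 (O = 180644*(1/446867) = 180644/446867 ≈ 0.40425)
(-108063 - 370150)*(O - 491377) = (-108063 - 370150)*(180644/446867 - 491377) = -478213*(-219579985215/446867) = 105006003469620795/446867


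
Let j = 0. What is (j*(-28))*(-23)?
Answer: 0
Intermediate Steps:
(j*(-28))*(-23) = (0*(-28))*(-23) = 0*(-23) = 0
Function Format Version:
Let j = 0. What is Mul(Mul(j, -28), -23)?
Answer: 0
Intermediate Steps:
Mul(Mul(j, -28), -23) = Mul(Mul(0, -28), -23) = Mul(0, -23) = 0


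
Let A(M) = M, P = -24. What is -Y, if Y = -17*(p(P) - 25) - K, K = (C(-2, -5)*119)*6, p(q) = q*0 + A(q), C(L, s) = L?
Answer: -2261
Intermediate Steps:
p(q) = q (p(q) = q*0 + q = 0 + q = q)
K = -1428 (K = -2*119*6 = -238*6 = -1428)
Y = 2261 (Y = -17*(-24 - 25) - 1*(-1428) = -17*(-49) + 1428 = 833 + 1428 = 2261)
-Y = -1*2261 = -2261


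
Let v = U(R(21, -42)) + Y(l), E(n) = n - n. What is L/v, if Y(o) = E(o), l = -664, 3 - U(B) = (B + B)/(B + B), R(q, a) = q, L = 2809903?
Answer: 2809903/2 ≈ 1.4050e+6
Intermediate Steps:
U(B) = 2 (U(B) = 3 - (B + B)/(B + B) = 3 - 2*B/(2*B) = 3 - 2*B*1/(2*B) = 3 - 1*1 = 3 - 1 = 2)
E(n) = 0
Y(o) = 0
v = 2 (v = 2 + 0 = 2)
L/v = 2809903/2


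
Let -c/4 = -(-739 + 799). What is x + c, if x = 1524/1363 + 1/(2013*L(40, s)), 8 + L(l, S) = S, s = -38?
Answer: 30431775749/126211074 ≈ 241.12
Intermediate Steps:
L(l, S) = -8 + S
c = 240 (c = -(-4)*(-739 + 799) = -(-4)*60 = -4*(-60) = 240)
x = 141117989/126211074 (x = 1524/1363 + 1/(2013*(-8 - 38)) = 1524*(1/1363) + (1/2013)/(-46) = 1524/1363 + (1/2013)*(-1/46) = 1524/1363 - 1/92598 = 141117989/126211074 ≈ 1.1181)
x + c = 141117989/126211074 + 240 = 30431775749/126211074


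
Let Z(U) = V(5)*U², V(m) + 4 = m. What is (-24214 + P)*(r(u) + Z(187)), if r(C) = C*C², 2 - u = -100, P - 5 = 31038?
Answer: 7485792733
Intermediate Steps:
V(m) = -4 + m
P = 31043 (P = 5 + 31038 = 31043)
u = 102 (u = 2 - 1*(-100) = 2 + 100 = 102)
Z(U) = U² (Z(U) = (-4 + 5)*U² = 1*U² = U²)
r(C) = C³
(-24214 + P)*(r(u) + Z(187)) = (-24214 + 31043)*(102³ + 187²) = 6829*(1061208 + 34969) = 6829*1096177 = 7485792733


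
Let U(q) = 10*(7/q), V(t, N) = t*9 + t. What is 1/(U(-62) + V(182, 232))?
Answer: 31/56385 ≈ 0.00054979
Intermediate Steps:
V(t, N) = 10*t (V(t, N) = 9*t + t = 10*t)
U(q) = 70/q
1/(U(-62) + V(182, 232)) = 1/(70/(-62) + 10*182) = 1/(70*(-1/62) + 1820) = 1/(-35/31 + 1820) = 1/(56385/31) = 31/56385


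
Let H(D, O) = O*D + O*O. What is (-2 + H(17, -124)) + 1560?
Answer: 14826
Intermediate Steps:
H(D, O) = O² + D*O (H(D, O) = D*O + O² = O² + D*O)
(-2 + H(17, -124)) + 1560 = (-2 - 124*(17 - 124)) + 1560 = (-2 - 124*(-107)) + 1560 = (-2 + 13268) + 1560 = 13266 + 1560 = 14826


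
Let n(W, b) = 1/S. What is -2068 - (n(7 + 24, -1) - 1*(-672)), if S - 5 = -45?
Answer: -109599/40 ≈ -2740.0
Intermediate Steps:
S = -40 (S = 5 - 45 = -40)
n(W, b) = -1/40 (n(W, b) = 1/(-40) = -1/40)
-2068 - (n(7 + 24, -1) - 1*(-672)) = -2068 - (-1/40 - 1*(-672)) = -2068 - (-1/40 + 672) = -2068 - 1*26879/40 = -2068 - 26879/40 = -109599/40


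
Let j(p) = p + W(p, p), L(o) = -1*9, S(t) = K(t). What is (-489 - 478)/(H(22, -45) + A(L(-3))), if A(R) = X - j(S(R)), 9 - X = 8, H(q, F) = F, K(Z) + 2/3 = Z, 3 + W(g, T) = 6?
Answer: 2901/112 ≈ 25.902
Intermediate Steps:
W(g, T) = 3 (W(g, T) = -3 + 6 = 3)
K(Z) = -⅔ + Z
S(t) = -⅔ + t
L(o) = -9
j(p) = 3 + p (j(p) = p + 3 = 3 + p)
X = 1 (X = 9 - 1*8 = 9 - 8 = 1)
A(R) = -4/3 - R (A(R) = 1 - (3 + (-⅔ + R)) = 1 - (7/3 + R) = 1 + (-7/3 - R) = -4/3 - R)
(-489 - 478)/(H(22, -45) + A(L(-3))) = (-489 - 478)/(-45 + (-4/3 - 1*(-9))) = -967/(-45 + (-4/3 + 9)) = -967/(-45 + 23/3) = -967/(-112/3) = -967*(-3/112) = 2901/112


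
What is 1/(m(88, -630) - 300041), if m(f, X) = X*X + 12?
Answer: 1/96871 ≈ 1.0323e-5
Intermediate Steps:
m(f, X) = 12 + X² (m(f, X) = X² + 12 = 12 + X²)
1/(m(88, -630) - 300041) = 1/((12 + (-630)²) - 300041) = 1/((12 + 396900) - 300041) = 1/(396912 - 300041) = 1/96871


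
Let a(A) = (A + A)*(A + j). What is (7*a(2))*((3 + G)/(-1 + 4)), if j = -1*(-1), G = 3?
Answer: 168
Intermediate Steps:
j = 1
a(A) = 2*A*(1 + A) (a(A) = (A + A)*(A + 1) = (2*A)*(1 + A) = 2*A*(1 + A))
(7*a(2))*((3 + G)/(-1 + 4)) = (7*(2*2*(1 + 2)))*((3 + 3)/(-1 + 4)) = (7*(2*2*3))*(6/3) = (7*12)*(6*(⅓)) = 84*2 = 168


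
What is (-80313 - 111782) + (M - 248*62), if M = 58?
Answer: -207413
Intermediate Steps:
(-80313 - 111782) + (M - 248*62) = (-80313 - 111782) + (58 - 248*62) = -192095 + (58 - 15376) = -192095 - 15318 = -207413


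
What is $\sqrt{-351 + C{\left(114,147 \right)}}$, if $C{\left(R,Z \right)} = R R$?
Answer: $3 \sqrt{1405} \approx 112.45$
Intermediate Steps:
$C{\left(R,Z \right)} = R^{2}$
$\sqrt{-351 + C{\left(114,147 \right)}} = \sqrt{-351 + 114^{2}} = \sqrt{-351 + 12996} = \sqrt{12645} = 3 \sqrt{1405}$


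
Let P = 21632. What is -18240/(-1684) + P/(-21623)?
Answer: 89493808/9103283 ≈ 9.8309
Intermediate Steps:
-18240/(-1684) + P/(-21623) = -18240/(-1684) + 21632/(-21623) = -18240*(-1/1684) + 21632*(-1/21623) = 4560/421 - 21632/21623 = 89493808/9103283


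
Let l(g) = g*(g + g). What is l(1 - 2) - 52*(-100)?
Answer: 5202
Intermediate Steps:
l(g) = 2*g² (l(g) = g*(2*g) = 2*g²)
l(1 - 2) - 52*(-100) = 2*(1 - 2)² - 52*(-100) = 2*(-1)² + 5200 = 2*1 + 5200 = 2 + 5200 = 5202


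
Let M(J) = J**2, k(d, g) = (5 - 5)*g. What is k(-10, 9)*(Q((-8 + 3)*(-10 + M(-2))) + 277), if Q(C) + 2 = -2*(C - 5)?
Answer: 0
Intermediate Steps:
k(d, g) = 0 (k(d, g) = 0*g = 0)
Q(C) = 8 - 2*C (Q(C) = -2 - 2*(C - 5) = -2 - 2*(-5 + C) = -2 + (10 - 2*C) = 8 - 2*C)
k(-10, 9)*(Q((-8 + 3)*(-10 + M(-2))) + 277) = 0*((8 - 2*(-8 + 3)*(-10 + (-2)**2)) + 277) = 0*((8 - (-10)*(-10 + 4)) + 277) = 0*((8 - (-10)*(-6)) + 277) = 0*((8 - 2*30) + 277) = 0*((8 - 60) + 277) = 0*(-52 + 277) = 0*225 = 0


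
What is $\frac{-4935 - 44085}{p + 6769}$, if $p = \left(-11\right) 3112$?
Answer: $\frac{49020}{27463} \approx 1.7849$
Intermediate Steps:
$p = -34232$
$\frac{-4935 - 44085}{p + 6769} = \frac{-4935 - 44085}{-34232 + 6769} = - \frac{49020}{-27463} = \left(-49020\right) \left(- \frac{1}{27463}\right) = \frac{49020}{27463}$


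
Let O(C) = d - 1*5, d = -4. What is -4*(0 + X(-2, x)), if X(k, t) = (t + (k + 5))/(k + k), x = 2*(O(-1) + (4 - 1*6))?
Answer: -19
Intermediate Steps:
O(C) = -9 (O(C) = -4 - 1*5 = -4 - 5 = -9)
x = -22 (x = 2*(-9 + (4 - 1*6)) = 2*(-9 + (4 - 6)) = 2*(-9 - 2) = 2*(-11) = -22)
X(k, t) = (5 + k + t)/(2*k) (X(k, t) = (t + (5 + k))/((2*k)) = (5 + k + t)*(1/(2*k)) = (5 + k + t)/(2*k))
-4*(0 + X(-2, x)) = -4*(0 + (½)*(5 - 2 - 22)/(-2)) = -4*(0 + (½)*(-½)*(-19)) = -4*(0 + 19/4) = -4*19/4 = -19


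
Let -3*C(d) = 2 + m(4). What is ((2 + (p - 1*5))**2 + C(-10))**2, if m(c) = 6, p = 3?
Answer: 64/9 ≈ 7.1111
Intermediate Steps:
C(d) = -8/3 (C(d) = -(2 + 6)/3 = -1/3*8 = -8/3)
((2 + (p - 1*5))**2 + C(-10))**2 = ((2 + (3 - 1*5))**2 - 8/3)**2 = ((2 + (3 - 5))**2 - 8/3)**2 = ((2 - 2)**2 - 8/3)**2 = (0**2 - 8/3)**2 = (0 - 8/3)**2 = (-8/3)**2 = 64/9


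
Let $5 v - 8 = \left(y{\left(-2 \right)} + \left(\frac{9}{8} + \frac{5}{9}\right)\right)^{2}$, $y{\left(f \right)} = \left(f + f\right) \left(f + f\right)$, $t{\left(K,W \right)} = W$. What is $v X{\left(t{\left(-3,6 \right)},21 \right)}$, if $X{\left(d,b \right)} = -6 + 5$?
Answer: $- \frac{1662001}{25920} \approx -64.12$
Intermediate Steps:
$y{\left(f \right)} = 4 f^{2}$ ($y{\left(f \right)} = 2 f 2 f = 4 f^{2}$)
$X{\left(d,b \right)} = -1$
$v = \frac{1662001}{25920}$ ($v = \frac{8}{5} + \frac{\left(4 \left(-2\right)^{2} + \left(\frac{9}{8} + \frac{5}{9}\right)\right)^{2}}{5} = \frac{8}{5} + \frac{\left(4 \cdot 4 + \left(9 \cdot \frac{1}{8} + 5 \cdot \frac{1}{9}\right)\right)^{2}}{5} = \frac{8}{5} + \frac{\left(16 + \left(\frac{9}{8} + \frac{5}{9}\right)\right)^{2}}{5} = \frac{8}{5} + \frac{\left(16 + \frac{121}{72}\right)^{2}}{5} = \frac{8}{5} + \frac{\left(\frac{1273}{72}\right)^{2}}{5} = \frac{8}{5} + \frac{1}{5} \cdot \frac{1620529}{5184} = \frac{8}{5} + \frac{1620529}{25920} = \frac{1662001}{25920} \approx 64.12$)
$v X{\left(t{\left(-3,6 \right)},21 \right)} = \frac{1662001}{25920} \left(-1\right) = - \frac{1662001}{25920}$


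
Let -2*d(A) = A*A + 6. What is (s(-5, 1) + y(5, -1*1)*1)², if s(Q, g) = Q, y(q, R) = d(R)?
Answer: 289/4 ≈ 72.250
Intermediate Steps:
d(A) = -3 - A²/2 (d(A) = -(A*A + 6)/2 = -(A² + 6)/2 = -(6 + A²)/2 = -3 - A²/2)
y(q, R) = -3 - R²/2
(s(-5, 1) + y(5, -1*1)*1)² = (-5 + (-3 - (-1*1)²/2)*1)² = (-5 + (-3 - ½*(-1)²)*1)² = (-5 + (-3 - ½*1)*1)² = (-5 + (-3 - ½)*1)² = (-5 - 7/2*1)² = (-5 - 7/2)² = (-17/2)² = 289/4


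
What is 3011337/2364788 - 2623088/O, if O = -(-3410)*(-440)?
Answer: 670078566259/221757994700 ≈ 3.0217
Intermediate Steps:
O = -1500400 (O = -1*1500400 = -1500400)
3011337/2364788 - 2623088/O = 3011337/2364788 - 2623088/(-1500400) = 3011337*(1/2364788) - 2623088*(-1/1500400) = 3011337/2364788 + 163943/93775 = 670078566259/221757994700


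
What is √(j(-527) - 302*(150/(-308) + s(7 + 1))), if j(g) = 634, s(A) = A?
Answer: I*√9693453/77 ≈ 40.434*I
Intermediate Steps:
√(j(-527) - 302*(150/(-308) + s(7 + 1))) = √(634 - 302*(150/(-308) + (7 + 1))) = √(634 - 302*(150*(-1/308) + 8)) = √(634 - 302*(-75/154 + 8)) = √(634 - 302*1157/154) = √(634 - 174707/77) = √(-125889/77) = I*√9693453/77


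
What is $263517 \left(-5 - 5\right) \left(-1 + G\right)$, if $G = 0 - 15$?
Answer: $42162720$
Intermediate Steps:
$G = -15$ ($G = 0 - 15 = -15$)
$263517 \left(-5 - 5\right) \left(-1 + G\right) = 263517 \left(-5 - 5\right) \left(-1 - 15\right) = 263517 \left(\left(-10\right) \left(-16\right)\right) = 263517 \cdot 160 = 42162720$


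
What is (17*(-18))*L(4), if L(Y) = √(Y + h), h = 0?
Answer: -612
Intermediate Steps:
L(Y) = √Y (L(Y) = √(Y + 0) = √Y)
(17*(-18))*L(4) = (17*(-18))*√4 = -306*2 = -612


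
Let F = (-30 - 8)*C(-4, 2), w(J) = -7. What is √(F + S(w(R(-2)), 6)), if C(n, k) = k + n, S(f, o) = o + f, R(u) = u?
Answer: 5*√3 ≈ 8.6602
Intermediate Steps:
S(f, o) = f + o
F = 76 (F = (-30 - 8)*(2 - 4) = -38*(-2) = 76)
√(F + S(w(R(-2)), 6)) = √(76 + (-7 + 6)) = √(76 - 1) = √75 = 5*√3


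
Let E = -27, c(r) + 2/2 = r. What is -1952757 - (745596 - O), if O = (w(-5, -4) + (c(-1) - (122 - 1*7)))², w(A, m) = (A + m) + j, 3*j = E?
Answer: -2680128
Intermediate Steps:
c(r) = -1 + r
j = -9 (j = (⅓)*(-27) = -9)
w(A, m) = -9 + A + m (w(A, m) = (A + m) - 9 = -9 + A + m)
O = 18225 (O = ((-9 - 5 - 4) + ((-1 - 1) - (122 - 1*7)))² = (-18 + (-2 - (122 - 7)))² = (-18 + (-2 - 1*115))² = (-18 + (-2 - 115))² = (-18 - 117)² = (-135)² = 18225)
-1952757 - (745596 - O) = -1952757 - (745596 - 1*18225) = -1952757 - (745596 - 18225) = -1952757 - 1*727371 = -1952757 - 727371 = -2680128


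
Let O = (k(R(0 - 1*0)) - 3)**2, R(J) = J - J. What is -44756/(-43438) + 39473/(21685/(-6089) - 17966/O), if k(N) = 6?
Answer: -44529261151145/2380188228941 ≈ -18.708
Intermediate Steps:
R(J) = 0
O = 9 (O = (6 - 3)**2 = 3**2 = 9)
-44756/(-43438) + 39473/(21685/(-6089) - 17966/O) = -44756/(-43438) + 39473/(21685/(-6089) - 17966/9) = -44756*(-1/43438) + 39473/(21685*(-1/6089) - 17966*1/9) = 22378/21719 + 39473/(-21685/6089 - 17966/9) = 22378/21719 + 39473/(-109590139/54801) = 22378/21719 + 39473*(-54801/109590139) = 22378/21719 - 2163159873/109590139 = -44529261151145/2380188228941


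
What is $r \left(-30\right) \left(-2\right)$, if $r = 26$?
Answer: $1560$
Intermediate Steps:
$r \left(-30\right) \left(-2\right) = 26 \left(-30\right) \left(-2\right) = \left(-780\right) \left(-2\right) = 1560$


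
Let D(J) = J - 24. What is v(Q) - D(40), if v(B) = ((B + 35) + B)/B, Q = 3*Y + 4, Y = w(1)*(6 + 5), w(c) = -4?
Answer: -1827/128 ≈ -14.273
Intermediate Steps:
D(J) = -24 + J
Y = -44 (Y = -4*(6 + 5) = -4*11 = -44)
Q = -128 (Q = 3*(-44) + 4 = -132 + 4 = -128)
v(B) = (35 + 2*B)/B (v(B) = ((35 + B) + B)/B = (35 + 2*B)/B)
v(Q) - D(40) = (2 + 35/(-128)) - (-24 + 40) = (2 + 35*(-1/128)) - 1*16 = (2 - 35/128) - 16 = 221/128 - 16 = -1827/128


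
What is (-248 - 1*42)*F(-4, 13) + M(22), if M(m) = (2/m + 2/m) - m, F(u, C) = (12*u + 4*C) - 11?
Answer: 22090/11 ≈ 2008.2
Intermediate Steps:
F(u, C) = -11 + 4*C + 12*u (F(u, C) = (4*C + 12*u) - 11 = -11 + 4*C + 12*u)
M(m) = -m + 4/m (M(m) = 4/m - m = -m + 4/m)
(-248 - 1*42)*F(-4, 13) + M(22) = (-248 - 1*42)*(-11 + 4*13 + 12*(-4)) + (-1*22 + 4/22) = (-248 - 42)*(-11 + 52 - 48) + (-22 + 4*(1/22)) = -290*(-7) + (-22 + 2/11) = 2030 - 240/11 = 22090/11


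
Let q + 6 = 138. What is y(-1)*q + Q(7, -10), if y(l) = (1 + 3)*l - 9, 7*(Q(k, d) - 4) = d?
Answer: -11994/7 ≈ -1713.4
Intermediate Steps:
Q(k, d) = 4 + d/7
q = 132 (q = -6 + 138 = 132)
y(l) = -9 + 4*l (y(l) = 4*l - 9 = -9 + 4*l)
y(-1)*q + Q(7, -10) = (-9 + 4*(-1))*132 + (4 + (⅐)*(-10)) = (-9 - 4)*132 + (4 - 10/7) = -13*132 + 18/7 = -1716 + 18/7 = -11994/7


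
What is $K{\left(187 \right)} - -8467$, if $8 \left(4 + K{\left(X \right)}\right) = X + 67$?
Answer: $\frac{33979}{4} \approx 8494.8$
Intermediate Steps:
$K{\left(X \right)} = \frac{35}{8} + \frac{X}{8}$ ($K{\left(X \right)} = -4 + \frac{X + 67}{8} = -4 + \frac{67 + X}{8} = -4 + \left(\frac{67}{8} + \frac{X}{8}\right) = \frac{35}{8} + \frac{X}{8}$)
$K{\left(187 \right)} - -8467 = \left(\frac{35}{8} + \frac{1}{8} \cdot 187\right) - -8467 = \left(\frac{35}{8} + \frac{187}{8}\right) + 8467 = \frac{111}{4} + 8467 = \frac{33979}{4}$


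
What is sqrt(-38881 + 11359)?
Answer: 3*I*sqrt(3058) ≈ 165.9*I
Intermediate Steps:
sqrt(-38881 + 11359) = sqrt(-27522) = 3*I*sqrt(3058)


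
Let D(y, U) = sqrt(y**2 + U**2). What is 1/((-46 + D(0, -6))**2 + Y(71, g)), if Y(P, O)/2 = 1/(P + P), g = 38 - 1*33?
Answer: 71/113601 ≈ 0.00062499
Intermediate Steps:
g = 5 (g = 38 - 33 = 5)
D(y, U) = sqrt(U**2 + y**2)
Y(P, O) = 1/P (Y(P, O) = 2/(P + P) = 2/((2*P)) = 2*(1/(2*P)) = 1/P)
1/((-46 + D(0, -6))**2 + Y(71, g)) = 1/((-46 + sqrt((-6)**2 + 0**2))**2 + 1/71) = 1/((-46 + sqrt(36 + 0))**2 + 1/71) = 1/((-46 + sqrt(36))**2 + 1/71) = 1/((-46 + 6)**2 + 1/71) = 1/((-40)**2 + 1/71) = 1/(1600 + 1/71) = 1/(113601/71) = 71/113601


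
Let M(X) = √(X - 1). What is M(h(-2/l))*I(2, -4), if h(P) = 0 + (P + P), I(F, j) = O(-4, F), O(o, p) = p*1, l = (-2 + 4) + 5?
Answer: 2*I*√77/7 ≈ 2.5071*I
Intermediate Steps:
l = 7 (l = 2 + 5 = 7)
O(o, p) = p
I(F, j) = F
h(P) = 2*P (h(P) = 0 + 2*P = 2*P)
M(X) = √(-1 + X)
M(h(-2/l))*I(2, -4) = √(-1 + 2*(-2/7))*2 = √(-1 - 4/7)*2 = √(-11/7)*2 = (I*√77/7)*2 = 2*I*√77/7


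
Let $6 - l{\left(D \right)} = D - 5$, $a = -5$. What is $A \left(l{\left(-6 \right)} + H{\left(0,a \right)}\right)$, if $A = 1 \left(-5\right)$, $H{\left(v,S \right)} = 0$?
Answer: $-85$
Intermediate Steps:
$l{\left(D \right)} = 11 - D$ ($l{\left(D \right)} = 6 - \left(D - 5\right) = 6 - \left(-5 + D\right) = 11 - D$)
$A = -5$
$A \left(l{\left(-6 \right)} + H{\left(0,a \right)}\right) = - 5 \left(\left(11 - -6\right) + 0\right) = - 5 \left(\left(11 + 6\right) + 0\right) = - 5 \left(17 + 0\right) = \left(-5\right) 17 = -85$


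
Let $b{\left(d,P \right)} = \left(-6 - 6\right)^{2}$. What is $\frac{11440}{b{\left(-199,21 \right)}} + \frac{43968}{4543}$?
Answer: $\frac{3643957}{40887} \approx 89.123$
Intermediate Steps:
$b{\left(d,P \right)} = 144$ ($b{\left(d,P \right)} = \left(-12\right)^{2} = 144$)
$\frac{11440}{b{\left(-199,21 \right)}} + \frac{43968}{4543} = \frac{11440}{144} + \frac{43968}{4543} = 11440 \cdot \frac{1}{144} + 43968 \cdot \frac{1}{4543} = \frac{715}{9} + \frac{43968}{4543} = \frac{3643957}{40887}$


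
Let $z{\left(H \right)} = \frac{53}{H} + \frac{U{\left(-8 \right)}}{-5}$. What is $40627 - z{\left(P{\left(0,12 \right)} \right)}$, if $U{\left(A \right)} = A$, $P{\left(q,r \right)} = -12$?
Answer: $\frac{2437789}{60} \approx 40630.0$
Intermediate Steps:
$z{\left(H \right)} = \frac{8}{5} + \frac{53}{H}$ ($z{\left(H \right)} = \frac{53}{H} - \frac{8}{-5} = \frac{53}{H} - - \frac{8}{5} = \frac{53}{H} + \frac{8}{5} = \frac{8}{5} + \frac{53}{H}$)
$40627 - z{\left(P{\left(0,12 \right)} \right)} = 40627 - \left(\frac{8}{5} + \frac{53}{-12}\right) = 40627 - \left(\frac{8}{5} + 53 \left(- \frac{1}{12}\right)\right) = 40627 - \left(\frac{8}{5} - \frac{53}{12}\right) = 40627 - - \frac{169}{60} = 40627 + \frac{169}{60} = \frac{2437789}{60}$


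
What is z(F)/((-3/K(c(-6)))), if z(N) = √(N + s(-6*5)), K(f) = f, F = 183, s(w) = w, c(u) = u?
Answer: 6*√17 ≈ 24.739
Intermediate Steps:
z(N) = √(-30 + N) (z(N) = √(N - 6*5) = √(N - 30) = √(-30 + N))
z(F)/((-3/K(c(-6)))) = √(-30 + 183)/((-3/(-6))) = √153/((-⅙*(-3))) = (3*√17)/(½) = (3*√17)*2 = 6*√17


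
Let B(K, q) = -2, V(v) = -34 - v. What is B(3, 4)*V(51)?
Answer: 170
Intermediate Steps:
B(3, 4)*V(51) = -2*(-34 - 1*51) = -2*(-34 - 51) = -2*(-85) = 170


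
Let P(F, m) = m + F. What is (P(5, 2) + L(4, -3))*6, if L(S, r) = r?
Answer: 24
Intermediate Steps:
P(F, m) = F + m
(P(5, 2) + L(4, -3))*6 = ((5 + 2) - 3)*6 = (7 - 3)*6 = 4*6 = 24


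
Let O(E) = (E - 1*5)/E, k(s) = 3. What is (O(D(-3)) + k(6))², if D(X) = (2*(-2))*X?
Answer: 1849/144 ≈ 12.840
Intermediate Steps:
D(X) = -4*X
O(E) = (-5 + E)/E (O(E) = (E - 5)/E = (-5 + E)/E)
(O(D(-3)) + k(6))² = ((-5 - 4*(-3))/((-4*(-3))) + 3)² = ((-5 + 12)/12 + 3)² = ((1/12)*7 + 3)² = (7/12 + 3)² = (43/12)² = 1849/144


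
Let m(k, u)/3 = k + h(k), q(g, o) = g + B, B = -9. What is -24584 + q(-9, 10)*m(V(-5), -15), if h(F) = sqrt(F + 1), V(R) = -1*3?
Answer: -24422 - 54*I*sqrt(2) ≈ -24422.0 - 76.368*I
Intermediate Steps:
V(R) = -3
h(F) = sqrt(1 + F)
q(g, o) = -9 + g (q(g, o) = g - 9 = -9 + g)
m(k, u) = 3*k + 3*sqrt(1 + k) (m(k, u) = 3*(k + sqrt(1 + k)) = 3*k + 3*sqrt(1 + k))
-24584 + q(-9, 10)*m(V(-5), -15) = -24584 + (-9 - 9)*(3*(-3) + 3*sqrt(1 - 3)) = -24584 - 18*(-9 + 3*sqrt(-2)) = -24584 - 18*(-9 + 3*(I*sqrt(2))) = -24584 - 18*(-9 + 3*I*sqrt(2)) = -24584 + (162 - 54*I*sqrt(2)) = -24422 - 54*I*sqrt(2)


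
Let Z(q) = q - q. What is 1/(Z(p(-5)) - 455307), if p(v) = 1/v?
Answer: -1/455307 ≈ -2.1963e-6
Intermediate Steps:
p(v) = 1/v
Z(q) = 0
1/(Z(p(-5)) - 455307) = 1/(0 - 455307) = 1/(-455307) = -1/455307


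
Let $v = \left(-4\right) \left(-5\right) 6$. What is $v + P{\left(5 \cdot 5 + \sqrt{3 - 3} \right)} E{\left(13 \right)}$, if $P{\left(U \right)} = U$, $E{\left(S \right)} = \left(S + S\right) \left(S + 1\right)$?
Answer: $9220$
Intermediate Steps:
$E{\left(S \right)} = 2 S \left(1 + S\right)$
$v = 120$ ($v = 20 \cdot 6 = 120$)
$v + P{\left(5 \cdot 5 + \sqrt{3 - 3} \right)} E{\left(13 \right)} = 120 + \left(5 \cdot 5 + \sqrt{3 - 3}\right) 2 \cdot 13 \left(1 + 13\right) = 120 + \left(25 + \sqrt{0}\right) 2 \cdot 13 \cdot 14 = 120 + \left(25 + 0\right) 364 = 120 + 25 \cdot 364 = 120 + 9100 = 9220$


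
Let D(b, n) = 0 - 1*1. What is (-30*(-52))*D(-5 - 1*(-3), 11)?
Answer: -1560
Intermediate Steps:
D(b, n) = -1 (D(b, n) = 0 - 1 = -1)
(-30*(-52))*D(-5 - 1*(-3), 11) = -30*(-52)*(-1) = 1560*(-1) = -1560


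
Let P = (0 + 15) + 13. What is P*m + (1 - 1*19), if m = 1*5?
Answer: 122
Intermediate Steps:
m = 5
P = 28 (P = 15 + 13 = 28)
P*m + (1 - 1*19) = 28*5 + (1 - 1*19) = 140 + (1 - 19) = 140 - 18 = 122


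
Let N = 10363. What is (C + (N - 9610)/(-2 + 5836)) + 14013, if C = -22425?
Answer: -49074855/5834 ≈ -8411.9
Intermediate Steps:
(C + (N - 9610)/(-2 + 5836)) + 14013 = (-22425 + (10363 - 9610)/(-2 + 5836)) + 14013 = (-22425 + 753/5834) + 14013 = -130826697/5834 + 14013 = -49074855/5834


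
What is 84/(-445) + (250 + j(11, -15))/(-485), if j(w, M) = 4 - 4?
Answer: -30398/43165 ≈ -0.70423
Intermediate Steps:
j(w, M) = 0
84/(-445) + (250 + j(11, -15))/(-485) = 84/(-445) + (250 + 0)/(-485) = 84*(-1/445) + 250*(-1/485) = -84/445 - 50/97 = -30398/43165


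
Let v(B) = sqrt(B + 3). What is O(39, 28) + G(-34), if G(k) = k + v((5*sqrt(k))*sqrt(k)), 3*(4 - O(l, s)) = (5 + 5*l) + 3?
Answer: -293/3 + I*sqrt(167) ≈ -97.667 + 12.923*I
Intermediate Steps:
v(B) = sqrt(3 + B)
O(l, s) = 4/3 - 5*l/3 (O(l, s) = 4 - ((5 + 5*l) + 3)/3 = 4 - (8 + 5*l)/3 = 4 + (-8/3 - 5*l/3) = 4/3 - 5*l/3)
G(k) = k + sqrt(3 + 5*k) (G(k) = k + sqrt(3 + (5*sqrt(k))*sqrt(k)) = k + sqrt(3 + 5*k))
O(39, 28) + G(-34) = (4/3 - 5/3*39) + (-34 + sqrt(3 + 5*(-34))) = (4/3 - 65) + (-34 + sqrt(3 - 170)) = -191/3 + (-34 + sqrt(-167)) = -191/3 + (-34 + I*sqrt(167)) = -293/3 + I*sqrt(167)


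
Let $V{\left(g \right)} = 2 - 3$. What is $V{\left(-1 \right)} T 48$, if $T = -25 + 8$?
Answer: $816$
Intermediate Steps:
$T = -17$
$V{\left(g \right)} = -1$
$V{\left(-1 \right)} T 48 = \left(-1\right) \left(-17\right) 48 = 17 \cdot 48 = 816$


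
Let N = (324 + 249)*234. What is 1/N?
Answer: 1/134082 ≈ 7.4581e-6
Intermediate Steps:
N = 134082 (N = 573*234 = 134082)
1/N = 1/134082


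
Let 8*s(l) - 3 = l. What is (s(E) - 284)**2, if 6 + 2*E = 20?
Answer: 1279161/16 ≈ 79948.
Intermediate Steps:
E = 7 (E = -3 + (1/2)*20 = -3 + 10 = 7)
s(l) = 3/8 + l/8
(s(E) - 284)**2 = ((3/8 + (1/8)*7) - 284)**2 = ((3/8 + 7/8) - 284)**2 = (5/4 - 284)**2 = (-1131/4)**2 = 1279161/16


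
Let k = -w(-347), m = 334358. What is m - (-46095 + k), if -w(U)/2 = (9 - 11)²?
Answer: 380445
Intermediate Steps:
w(U) = -8 (w(U) = -2*(9 - 11)² = -2*(-2)² = -2*4 = -8)
k = 8 (k = -1*(-8) = 8)
m - (-46095 + k) = 334358 - (-46095 + 8) = 334358 - 1*(-46087) = 334358 + 46087 = 380445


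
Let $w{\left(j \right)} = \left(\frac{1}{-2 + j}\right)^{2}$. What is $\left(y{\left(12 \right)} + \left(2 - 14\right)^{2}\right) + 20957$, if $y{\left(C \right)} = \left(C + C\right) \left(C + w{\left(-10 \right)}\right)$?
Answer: $\frac{128335}{6} \approx 21389.0$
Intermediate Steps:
$w{\left(j \right)} = \frac{1}{\left(-2 + j\right)^{2}}$
$y{\left(C \right)} = 2 C \left(\frac{1}{144} + C\right)$ ($y{\left(C \right)} = \left(C + C\right) \left(C + \frac{1}{\left(-2 - 10\right)^{2}}\right) = 2 C \left(C + \frac{1}{144}\right) = 2 C \left(\frac{1}{144} + C\right)$)
$\left(y{\left(12 \right)} + \left(2 - 14\right)^{2}\right) + 20957 = \left(\frac{1}{72} \cdot 12 \left(1 + 144 \cdot 12\right) + \left(2 - 14\right)^{2}\right) + 20957 = \left(\frac{1}{72} \cdot 12 \left(1 + 1728\right) + \left(-12\right)^{2}\right) + 20957 = \left(\frac{1}{72} \cdot 12 \cdot 1729 + 144\right) + 20957 = \left(\frac{1729}{6} + 144\right) + 20957 = \frac{2593}{6} + 20957 = \frac{128335}{6}$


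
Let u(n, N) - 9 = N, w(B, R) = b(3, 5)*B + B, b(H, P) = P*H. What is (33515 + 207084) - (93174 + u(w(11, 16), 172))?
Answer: 147244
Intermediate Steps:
b(H, P) = H*P
w(B, R) = 16*B (w(B, R) = (3*5)*B + B = 15*B + B = 16*B)
u(n, N) = 9 + N
(33515 + 207084) - (93174 + u(w(11, 16), 172)) = (33515 + 207084) - (93174 + (9 + 172)) = 240599 - (93174 + 181) = 240599 - 1*93355 = 240599 - 93355 = 147244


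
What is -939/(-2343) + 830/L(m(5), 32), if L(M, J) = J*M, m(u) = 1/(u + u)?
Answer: 1623079/6248 ≈ 259.78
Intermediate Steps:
m(u) = 1/(2*u)
-939/(-2343) + 830/L(m(5), 32) = -939/(-2343) + 830/((32*((1/2)/5))) = -939*(-1/2343) + 830/((32*((1/2)*(1/5)))) = 313/781 + 830/((32*(1/10))) = 313/781 + 830/(16/5) = 313/781 + 830*(5/16) = 313/781 + 2075/8 = 1623079/6248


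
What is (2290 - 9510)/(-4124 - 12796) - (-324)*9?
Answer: 2467297/846 ≈ 2916.4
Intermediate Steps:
(2290 - 9510)/(-4124 - 12796) - (-324)*9 = -7220/(-16920) - 1*(-2916) = -7220*(-1/16920) + 2916 = 361/846 + 2916 = 2467297/846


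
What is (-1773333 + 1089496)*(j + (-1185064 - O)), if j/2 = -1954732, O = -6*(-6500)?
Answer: 3510496386936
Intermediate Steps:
O = 39000
j = -3909464 (j = 2*(-1954732) = -3909464)
(-1773333 + 1089496)*(j + (-1185064 - O)) = (-1773333 + 1089496)*(-3909464 + (-1185064 - 1*39000)) = -683837*(-3909464 + (-1185064 - 39000)) = -683837*(-3909464 - 1224064) = -683837*(-5133528) = 3510496386936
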